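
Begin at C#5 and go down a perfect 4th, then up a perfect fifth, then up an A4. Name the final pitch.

Down a perfect fourth from C#5: G#4 (5 semitones down).
G#4 up a perfect fifth → D#5 (7 semitones).
Up an augmented fourth from D#5: G##5 (6 semitones up).

G##5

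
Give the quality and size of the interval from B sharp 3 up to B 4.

B to B is the same letter name, plus an octave — that makes it an octave of some quality.
B#3 to B4 spans 11 semitones — one semitone narrower than the perfect octave (12) — giving a diminished octave.

diminished octave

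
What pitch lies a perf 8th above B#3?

B#4

For an octave the letter name doesn't change: still B, an octave up.
Moving 12 semitones up from B#3 (the size of a perfect octave) reaches B#4.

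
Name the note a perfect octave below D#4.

D#3

The letter stays D (same as the start), shifted an octave down.
A perfect octave spans 12 semitones, so from D#4 the target pitch is D#3.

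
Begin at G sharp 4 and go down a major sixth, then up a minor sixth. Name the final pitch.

G 4

G#4 down a major sixth → B3 (9 semitones).
A minor sixth up from B3 is G4.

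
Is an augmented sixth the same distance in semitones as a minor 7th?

Yes

An augmented sixth spans 10 semitones, and a minor seventh also spans 10 semitones — they're enharmonic.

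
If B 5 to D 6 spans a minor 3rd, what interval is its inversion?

major sixth

Interval numbers invert to sum to nine: 3 + 6 = 9, so a third inverts to a sixth.
And minor becomes major under inversion, so we get a major sixth.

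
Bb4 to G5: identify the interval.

major 6th

B to G spans six letter names (B-C-D-E-F-G): a sixth.
The major sixth spans 9 semitones, and Bb4 to G5 is exactly 9 semitones — so this is a major sixth.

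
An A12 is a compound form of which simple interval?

A5

Subtracting seven from the interval number removes an octave: 12 − 7 = 5.
So an augmented twelfth is an octave plus an augmented fifth. The quality is unchanged.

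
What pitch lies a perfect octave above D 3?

The letter stays D (same as the start), shifted an octave up.
Moving 12 semitones up from D3 (the size of a perfect octave) reaches D4.

D 4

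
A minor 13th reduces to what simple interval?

minor sixth

Each octave removed subtracts seven from the number: 13 − 7 = 6.
Quality carries through unchanged, so the simple form is a minor sixth.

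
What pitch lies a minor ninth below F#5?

Two letters down from F (plus an octave) reaches E.
A minor ninth spans 13 semitones, so from F#5 the target pitch is E#4.

E#4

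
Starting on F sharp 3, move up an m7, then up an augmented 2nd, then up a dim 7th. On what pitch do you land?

F#3 up a minor seventh → E4 (10 semitones).
An augmented second up from E4 is F##4.
F##4 up a diminished seventh → E5 (9 semitones).

E 5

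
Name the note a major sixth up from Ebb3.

Counting six letter names up from E lands on C.
A major sixth is 9 semitones; 9 semitones up from Ebb3 gives Cb4.

Cb4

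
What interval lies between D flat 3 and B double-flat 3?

D to B spans six letter names (D-E-F-G-A-B), so the interval is some kind of sixth.
Db3 to Bbb3 is 8 semitones, a half step short of the major sixth (9), so this is minor.

m6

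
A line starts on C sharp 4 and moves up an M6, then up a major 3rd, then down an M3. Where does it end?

C#4 up a major sixth → A#4 (9 semitones).
A#4 up a major third → C##5 (4 semitones).
Down a major third from C##5: A#4 (4 semitones down).

A sharp 4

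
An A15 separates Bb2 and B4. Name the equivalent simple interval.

Each octave removed subtracts seven from the number: 15 − 7 = 8.
Quality carries through unchanged, so the simple form is an augmented octave.

augmented octave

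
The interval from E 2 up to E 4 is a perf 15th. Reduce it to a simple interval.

Subtracting seven from the interval number removes an octave: 15 − 7 = 8.
So a perfect fifteenth is an octave plus a perfect octave. The quality is unchanged.

perfect 8th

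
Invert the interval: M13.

m3

First reduce the compound major thirteenth to its simple form, a major sixth.
Inverted interval numbers add to nine, so a sixth pairs with a third (6 + 3 = 9).
And major becomes minor under inversion, so we get a minor third.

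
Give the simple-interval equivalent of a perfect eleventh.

Subtracting seven from the interval number removes an octave: 11 − 7 = 4.
Quality carries through unchanged, so the simple form is a perfect fourth.

P4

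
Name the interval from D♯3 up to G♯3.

perfect 4th

D to G spans four letter names (D-E-F-G) — that makes it a fourth of some quality.
The perfect fourth spans 5 semitones, and D#3 to G#3 is exactly 5 semitones — so this is a perfect fourth.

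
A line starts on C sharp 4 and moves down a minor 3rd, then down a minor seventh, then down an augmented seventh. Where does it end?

C#4 down a minor third → A#3 (3 semitones).
A minor seventh down from A#3 is B#2.
B#2 down an augmented seventh → C2 (12 semitones).

C 2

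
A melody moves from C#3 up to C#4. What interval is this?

P8

C to C is the same letter name, plus an octave, so the interval is some kind of octave.
Counting semitones, C#3→C#4 is 12, which is the perfect octave.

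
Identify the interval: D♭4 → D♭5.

D to D is the same letter name, plus an octave, so the interval is some kind of octave.
Db4 to Db5 is 12 semitones, matching the perfect octave exactly, so the quality is perfect.

perfect 8th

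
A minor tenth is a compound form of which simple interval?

minor 3rd

Each octave removed subtracts seven from the number: 10 − 7 = 3.
Quality carries through unchanged, so the simple form is a minor third.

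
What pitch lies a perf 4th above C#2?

Four letter names up from C: F.
A perfect fourth spans 5 semitones, so from C#2 the target pitch is F#2.

F#2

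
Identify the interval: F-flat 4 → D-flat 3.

minor 10th

Descending from Fb4 to Db3 is the same interval as ascending Db3 to Fb4.
D to F spans three letter names (D-E-F), plus an octave: a tenth.
At 15 semitones, Db3→Fb4 falls one short of a major tenth: minor.
(Equivalently, a compound minor third: a minor third plus an octave.)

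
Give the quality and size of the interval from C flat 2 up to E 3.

C to E spans three letter names (C-D-E), plus an octave — that makes it a tenth of some quality.
A major tenth would be 16 semitones; Cb2 to E3 is 17, one semitone wider, so the interval is augmented.
(Equivalently, a compound augmented third: an augmented third plus an octave.)

augmented tenth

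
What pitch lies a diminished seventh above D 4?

The seventh takes the letter from D up to C.
A diminished seventh is 9 semitones; 9 semitones up from D4 gives Cb5.

C-flat 5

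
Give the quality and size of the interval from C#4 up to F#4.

C to F spans four letter names (C-D-E-F) — that makes it a fourth of some quality.
The perfect fourth spans 5 semitones, and C#4 to F#4 is exactly 5 semitones — so this is a perfect fourth.

perfect fourth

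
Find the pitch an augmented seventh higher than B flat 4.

Counting seven letter names up from B lands on A.
An augmented seventh spans 12 semitones, so from Bb4 the target pitch is A#5.

A sharp 5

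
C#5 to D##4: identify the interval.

d7

Descending from C#5 to D##4 is the same interval as ascending D##4 to C#5.
D to C spans seven letter names (D-E-F-G-A-B-C), so the interval is some kind of seventh.
A major seventh would be 11 semitones; D##4 to C#5 is 9, two semitones narrower, so the interval is diminished.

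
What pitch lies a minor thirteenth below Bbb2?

Db1

The thirteenth's letter: B down six letter names plus an octave → D.
Moving 20 semitones down from Bbb2 (the size of a minor thirteenth) reaches Db1.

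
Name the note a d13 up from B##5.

The thirteenth's letter: B up six letter names plus an octave → G.
Moving 19 semitones up from B##5 (the size of a diminished thirteenth) reaches G#7.

G#7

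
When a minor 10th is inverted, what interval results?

First reduce the compound minor tenth to its simple form, a minor third.
Interval numbers invert to sum to nine: 3 + 6 = 9, so a third inverts to a sixth.
And minor becomes major under inversion, so we get a major sixth.

major sixth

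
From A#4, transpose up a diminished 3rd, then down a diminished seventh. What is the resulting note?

D#4

A#4 up a diminished third → C5 (2 semitones).
A diminished seventh down from C5 is D#4.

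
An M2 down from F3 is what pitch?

Two letter names down from F: E.
A major second spans 2 semitones, so from F3 the target pitch is Eb3.

Eb3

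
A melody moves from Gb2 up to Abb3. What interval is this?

G to A spans two letter names (G-A), plus an octave — that makes it a ninth of some quality.
A major ninth would be 14 semitones, but Gb2 to Abb3 is 13 — one semitone narrower, making it a minor ninth.
(Equivalently, a compound minor second: a minor second plus an octave.)

minor ninth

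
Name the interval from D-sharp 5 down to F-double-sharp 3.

Descending from D#5 to F##3 is the same interval as ascending F##3 to D#5.
F to D spans six letter names (F-G-A-B-C-D), plus an octave, so the interval is some kind of thirteenth.
At 20 semitones, F##3→D#5 falls one short of a major thirteenth: minor.
(Equivalently, a compound minor sixth: a minor sixth plus an octave.)

minor 13th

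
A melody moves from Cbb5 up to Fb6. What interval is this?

A11

C to F spans four letter names (C-D-E-F), plus an octave, so the interval is some kind of eleventh.
Cbb5 to Fb6 spans 18 semitones — one semitone wider than the perfect eleventh (17) — giving an augmented eleventh.
(Equivalently, a compound augmented fourth: an augmented fourth plus an octave.)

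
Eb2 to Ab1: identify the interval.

Descending from Eb2 to Ab1 is the same interval as ascending Ab1 to Eb2.
A to E spans five letter names (A-B-C-D-E), so the interval is some kind of fifth.
Ab1 to Eb2 is 7 semitones, matching the perfect fifth exactly, so the quality is perfect.

perfect 5th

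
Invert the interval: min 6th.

M3

Inverted interval numbers add to nine, so a sixth pairs with a third (6 + 3 = 9).
And minor becomes major under inversion, so we get a major third.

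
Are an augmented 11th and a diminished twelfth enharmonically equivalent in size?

Yes

Both span 18 semitones: an augmented eleventh and a diminished twelfth are the same chromatic distance.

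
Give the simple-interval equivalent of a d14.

d7

Take out an octave (7 from the number): 14 − 7 = 7.
That makes a diminished fourteenth a compound diminished seventh — an octave plus a diminished seventh.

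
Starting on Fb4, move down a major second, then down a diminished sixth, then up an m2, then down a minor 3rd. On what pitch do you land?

F3

Fb4 down a major second → Ebb4 (2 semitones).
Down a diminished sixth from Ebb4: G3 (7 semitones down).
G3 up a minor second → Ab3 (1 semitone).
Down a minor third from Ab3: F3 (3 semitones down).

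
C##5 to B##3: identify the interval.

Descending from C##5 to B##3 is the same interval as ascending B##3 to C##5.
B to C spans two letter names (B-C), plus an octave, so the interval is some kind of ninth.
At 13 semitones, B##3→C##5 falls one short of a major ninth: minor.
(Equivalently, a compound minor second: a minor second plus an octave.)

minor 9th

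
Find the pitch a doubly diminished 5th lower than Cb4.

F#3

The fifth takes the letter from C down to F.
A doubly diminished fifth is 5 semitones; 5 semitones down from Cb4 gives F#3.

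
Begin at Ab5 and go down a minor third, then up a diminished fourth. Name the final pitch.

A minor third down from Ab5 is F5.
F5 up a diminished fourth → Bbb5 (4 semitones).

Bbb5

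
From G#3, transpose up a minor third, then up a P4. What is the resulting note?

A minor third up from G#3 is B3.
A perfect fourth up from B3 is E4.

E4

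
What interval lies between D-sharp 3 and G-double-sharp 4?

augmented eleventh

D to G spans four letter names (D-E-F-G), plus an octave: an eleventh.
The perfect eleventh is 17 semitones; here we have 18, one semitone wider: augmented.
(Equivalently, a compound augmented fourth: an augmented fourth plus an octave.)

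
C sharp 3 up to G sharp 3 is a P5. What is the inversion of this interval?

The rule of nine gives the new number: 9 − 5 = 4, so a fifth becomes a fourth.
The quality also flips — perfect stays perfect — giving a perfect fourth.

perfect 4th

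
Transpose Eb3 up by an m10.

Gb4

Counting three letter names plus an octave up from E lands on G.
A minor tenth spans 15 semitones, so from Eb3 the target pitch is Gb4.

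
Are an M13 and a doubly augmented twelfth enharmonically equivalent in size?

Both span 21 semitones: a major thirteenth and a doubly augmented twelfth are the same chromatic distance.

Yes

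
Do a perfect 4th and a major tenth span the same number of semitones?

No

5 semitones (perfect fourth) vs 16 semitones (major tenth): not equal.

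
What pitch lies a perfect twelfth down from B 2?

Five letters down from B (plus an octave) reaches E.
A perfect twelfth spans 19 semitones, so from B2 the target pitch is E1.

E 1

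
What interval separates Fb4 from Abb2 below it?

Descending from Fb4 to Abb2 is the same interval as ascending Abb2 to Fb4.
A to F spans six letter names (A-B-C-D-E-F), plus an octave — that makes it a thirteenth of some quality.
The major thirteenth spans 21 semitones, and Abb2 to Fb4 is exactly 21 semitones — so this is a major thirteenth.
(Equivalently, a compound major sixth: a major sixth plus an octave.)

M13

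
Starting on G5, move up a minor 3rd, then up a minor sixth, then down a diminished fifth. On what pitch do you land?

C6

A minor third up from G5 is Bb5.
Up a minor sixth from Bb5: Gb6 (8 semitones up).
A diminished fifth down from Gb6 is C6.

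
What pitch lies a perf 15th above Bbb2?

A fifteenth keeps the letter name B, two octaves up from B.
Moving 24 semitones up from Bbb2 (the size of a perfect fifteenth) reaches Bbb4.

Bbb4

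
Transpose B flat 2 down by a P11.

Four letters down from B (plus an octave) reaches F.
A perfect eleventh is 17 semitones; 17 semitones down from Bb2 gives F1.

F 1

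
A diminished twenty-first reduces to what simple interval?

Subtracting seven from the interval number removes an octave: 21 − 14 = 7.
So a diminished twenty-first is 2 octaves plus a diminished seventh. The quality is unchanged.

d7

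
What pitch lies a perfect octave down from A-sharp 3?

A-sharp 2

For an octave the letter name doesn't change: still A, an octave down.
Moving 12 semitones down from A#3 (the size of a perfect octave) reaches A#2.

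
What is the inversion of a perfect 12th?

P4

First reduce the compound perfect twelfth to its simple form, a perfect fifth.
Interval numbers invert to sum to nine: 5 + 4 = 9, so a fifth inverts to a fourth.
The quality also flips — perfect stays perfect — giving a perfect fourth.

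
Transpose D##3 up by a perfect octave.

D##4

The letter stays D (same as the start), shifted an octave up.
A perfect octave is 12 semitones; 12 semitones up from D##3 gives D##4.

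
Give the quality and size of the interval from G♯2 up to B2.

m3

G to B spans three letter names (G-A-B): a third.
A major third would be 4 semitones, but G#2 to B2 is 3 — one semitone narrower, making it a minor third.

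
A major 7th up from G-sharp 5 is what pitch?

Seven letter names up from G: F.
A major seventh is 11 semitones; 11 semitones up from G#5 gives F##6.

F-double-sharp 6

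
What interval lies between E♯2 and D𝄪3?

E to D spans seven letter names (E-F-G-A-B-C-D): a seventh.
Counting semitones, E#2→D##3 is 11, which is the major seventh.

major seventh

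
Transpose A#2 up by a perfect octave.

A#3

For an octave the letter name doesn't change: still A, an octave up.
Moving 12 semitones up from A#2 (the size of a perfect octave) reaches A#3.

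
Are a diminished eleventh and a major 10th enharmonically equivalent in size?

Yes

A diminished eleventh = 16 semitones = a major tenth; enharmonically equal.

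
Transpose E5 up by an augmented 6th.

Counting six letter names up from E lands on C.
An augmented sixth spans 10 semitones, so from E5 the target pitch is C##6.

C##6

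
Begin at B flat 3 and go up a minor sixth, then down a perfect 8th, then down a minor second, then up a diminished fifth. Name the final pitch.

Up a minor sixth from Bb3: Gb4 (8 semitones up).
Down a perfect octave from Gb4: Gb3 (12 semitones down).
Down a minor second from Gb3: F3 (1 semitone down).
Up a diminished fifth from F3: Cb4 (6 semitones up).

C flat 4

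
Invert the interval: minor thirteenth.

major 3rd

First reduce the compound minor thirteenth to its simple form, a minor sixth.
The rule of nine gives the new number: 9 − 6 = 3, so a sixth becomes a third.
Quality inverts too: minor becomes major. That makes the inversion a major third.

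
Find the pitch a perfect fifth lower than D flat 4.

G flat 3

The fifth takes the letter from D down to G.
A perfect fifth spans 7 semitones, so from Db4 the target pitch is Gb3.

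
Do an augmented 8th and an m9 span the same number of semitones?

Yes

Both span 13 semitones: an augmented octave and a minor ninth are the same chromatic distance.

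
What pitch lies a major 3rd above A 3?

Counting three letter names up from A lands on C.
Moving 4 semitones up from A3 (the size of a major third) reaches C#4.

C-sharp 4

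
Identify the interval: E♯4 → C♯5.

E to C spans six letter names (E-F-G-A-B-C) — that makes it a sixth of some quality.
At 8 semitones, E#4→C#5 falls one short of a major sixth: minor.

minor sixth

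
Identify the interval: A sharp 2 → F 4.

A to F spans six letter names (A-B-C-D-E-F), plus an octave: a thirteenth.
The major thirteenth is 21 semitones; here we have 19, two semitones narrower: diminished.
(Equivalently, a compound diminished sixth: a diminished sixth plus an octave.)

diminished thirteenth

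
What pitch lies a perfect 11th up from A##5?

The eleventh's letter: A up four letter names plus an octave → D.
A perfect eleventh spans 17 semitones, so from A##5 the target pitch is D##7.

D##7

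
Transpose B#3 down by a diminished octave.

B##2

An octave keeps the letter name B, an octave down from B.
Moving 11 semitones down from B#3 (the size of a diminished octave) reaches B##2.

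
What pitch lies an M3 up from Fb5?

Ab5

Three letter names up from F: A.
Moving 4 semitones up from Fb5 (the size of a major third) reaches Ab5.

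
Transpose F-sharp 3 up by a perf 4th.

B 3

Counting four letter names up from F lands on B.
A perfect fourth spans 5 semitones, so from F#3 the target pitch is B3.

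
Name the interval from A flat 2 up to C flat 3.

A to C spans three letter names (A-B-C): a third.
At 3 semitones, Ab2→Cb3 falls one short of a major third: minor.

m3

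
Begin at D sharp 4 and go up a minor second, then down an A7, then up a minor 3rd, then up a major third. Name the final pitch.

A minor second up from D#4 is E4.
E4 down an augmented seventh → Fb3 (12 semitones).
Fb3 up a minor third → Abb3 (3 semitones).
Up a major third from Abb3: Cb4 (4 semitones up).

C flat 4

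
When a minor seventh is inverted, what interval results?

major second

Inverted interval numbers add to nine, so a seventh pairs with a second (7 + 2 = 9).
The quality also flips — minor becomes major — giving a major second.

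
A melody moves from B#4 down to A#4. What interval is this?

Descending from B#4 to A#4 is the same interval as ascending A#4 to B#4.
A to B spans two letter names (A-B), so the interval is some kind of second.
A#4 to B#4 is 2 semitones, matching the major second exactly, so the quality is major.

major 2nd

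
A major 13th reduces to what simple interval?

major 6th

Subtracting seven from the interval number removes an octave: 13 − 7 = 6.
So a major thirteenth is an octave plus a major sixth. The quality is unchanged.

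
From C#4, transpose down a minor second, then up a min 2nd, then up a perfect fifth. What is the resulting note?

Down a minor second from C#4: B#3 (1 semitone down).
A minor second up from B#3 is C#4.
Up a perfect fifth from C#4: G#4 (7 semitones up).

G#4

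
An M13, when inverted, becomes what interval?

m3

First reduce the compound major thirteenth to its simple form, a major sixth.
The rule of nine gives the new number: 9 − 6 = 3, so a sixth becomes a third.
And major becomes minor under inversion, so we get a minor third.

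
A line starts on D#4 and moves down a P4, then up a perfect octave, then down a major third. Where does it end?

F#4

D#4 down a perfect fourth → A#3 (5 semitones).
A perfect octave up from A#3 is A#4.
Down a major third from A#4: F#4 (4 semitones down).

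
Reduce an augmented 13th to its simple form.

augmented 6th

Each octave removed subtracts seven from the number: 13 − 7 = 6.
That makes an augmented thirteenth a compound augmented sixth — an octave plus an augmented sixth.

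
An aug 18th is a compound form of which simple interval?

Subtracting seven from the interval number removes an octave: 18 − 14 = 4.
So an augmented eighteenth is 2 octaves plus an augmented fourth. The quality is unchanged.

augmented 4th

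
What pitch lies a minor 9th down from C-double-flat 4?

B-double-flat 2

The ninth's letter: C down two letter names plus an octave → B.
A minor ninth is 13 semitones; 13 semitones down from Cbb4 gives Bbb2.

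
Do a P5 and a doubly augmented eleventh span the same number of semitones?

No

A perfect fifth is 7 semitones but a doubly augmented eleventh is 19 semitones — different sizes.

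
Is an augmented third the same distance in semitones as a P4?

An augmented third spans 5 semitones, and a perfect fourth also spans 5 semitones — they're enharmonic.

Yes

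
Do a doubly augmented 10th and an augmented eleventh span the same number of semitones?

Yes

A doubly augmented tenth spans 18 semitones, and an augmented eleventh also spans 18 semitones — they're enharmonic.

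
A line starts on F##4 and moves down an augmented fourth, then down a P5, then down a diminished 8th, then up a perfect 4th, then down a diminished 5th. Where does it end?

An augmented fourth down from F##4 is C#4.
Down a perfect fifth from C#4: F#3 (7 semitones down).
A diminished octave down from F#3 is F##2.
F##2 up a perfect fourth → B#2 (5 semitones).
B#2 down a diminished fifth → E##2 (6 semitones).

E##2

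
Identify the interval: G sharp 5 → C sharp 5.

perfect fifth

Descending from G#5 to C#5 is the same interval as ascending C#5 to G#5.
C to G spans five letter names (C-D-E-F-G), so the interval is some kind of fifth.
The perfect fifth spans 7 semitones, and C#5 to G#5 is exactly 7 semitones — so this is a perfect fifth.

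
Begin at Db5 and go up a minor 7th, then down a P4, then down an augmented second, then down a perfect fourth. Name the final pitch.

Cbb5

Up a minor seventh from Db5: Cb6 (10 semitones up).
A perfect fourth down from Cb6 is Gb5.
Gb5 down an augmented second → Fbb5 (3 semitones).
A perfect fourth down from Fbb5 is Cbb5.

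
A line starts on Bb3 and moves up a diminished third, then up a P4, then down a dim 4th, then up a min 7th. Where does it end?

A diminished third up from Bb3 is Dbb4.
Dbb4 up a perfect fourth → Gbb4 (5 semitones).
Gbb4 down a diminished fourth → Db4 (4 semitones).
A minor seventh up from Db4 is Cb5.

Cb5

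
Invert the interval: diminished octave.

augmented unison

The rule of nine gives the new number: 9 − 8 = 1, so an octave becomes a unison.
And diminished becomes augmented under inversion, so we get an augmented unison.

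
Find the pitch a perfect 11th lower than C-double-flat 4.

Four letters down from C (plus an octave) reaches G.
A perfect eleventh spans 17 semitones, so from Cbb4 the target pitch is Gbb2.

G-double-flat 2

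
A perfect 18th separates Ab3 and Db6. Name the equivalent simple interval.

P4

Subtracting seven from the interval number removes an octave: 18 − 14 = 4.
That makes a perfect eighteenth a compound perfect fourth — 2 octaves plus a perfect fourth.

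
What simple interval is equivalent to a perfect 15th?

Subtracting seven from the interval number removes an octave: 15 − 7 = 8.
That makes a perfect fifteenth a compound perfect octave — an octave plus a perfect octave.

perfect 8th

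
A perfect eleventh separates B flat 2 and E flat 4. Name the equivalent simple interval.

Each octave removed subtracts seven from the number: 11 − 7 = 4.
That makes a perfect eleventh a compound perfect fourth — an octave plus a perfect fourth.

perfect fourth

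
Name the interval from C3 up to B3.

M7

C to B spans seven letter names (C-D-E-F-G-A-B), so the interval is some kind of seventh.
Counting semitones, C3→B3 is 11, which is the major seventh.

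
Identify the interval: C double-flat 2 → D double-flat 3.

C to D spans two letter names (C-D), plus an octave: a ninth.
The major ninth spans 14 semitones, and Cbb2 to Dbb3 is exactly 14 semitones — so this is a major ninth.
(Equivalently, a compound major second: a major second plus an octave.)

major ninth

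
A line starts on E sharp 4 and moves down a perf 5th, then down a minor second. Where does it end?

A perfect fifth down from E#4 is A#3.
Down a minor second from A#3: G##3 (1 semitone down).

G double-sharp 3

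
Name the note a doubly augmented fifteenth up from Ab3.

The letter stays A (same as the start), shifted two octaves up.
A doubly augmented fifteenth is 26 semitones; 26 semitones up from Ab3 gives A#5.

A#5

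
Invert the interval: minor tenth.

major 6th

First reduce the compound minor tenth to its simple form, a minor third.
Inverted interval numbers add to nine, so a third pairs with a sixth (3 + 6 = 9).
The quality also flips — minor becomes major — giving a major sixth.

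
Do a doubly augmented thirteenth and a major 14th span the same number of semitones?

Yes

A doubly augmented thirteenth = 23 semitones = a major fourteenth; enharmonically equal.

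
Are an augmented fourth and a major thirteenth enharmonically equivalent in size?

No

An augmented fourth spans 6 semitones; a major thirteenth spans 21 semitones. They differ by 15.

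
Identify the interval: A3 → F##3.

diminished third

Descending from A3 to F##3 is the same interval as ascending F##3 to A3.
F to A spans three letter names (F-G-A), so the interval is some kind of third.
F##3 to A3 spans 2 semitones — two semitones narrower than the major third (4) — giving a diminished third.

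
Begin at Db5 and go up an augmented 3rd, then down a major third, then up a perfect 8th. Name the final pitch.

D6

Db5 up an augmented third → F#5 (5 semitones).
F#5 down a major third → D5 (4 semitones).
D5 up a perfect octave → D6 (12 semitones).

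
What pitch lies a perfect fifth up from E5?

Counting five letter names up from E lands on B.
A perfect fifth is 7 semitones; 7 semitones up from E5 gives B5.

B5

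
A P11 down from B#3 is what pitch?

The eleventh's letter: B down four letter names plus an octave → F.
A perfect eleventh spans 17 semitones, so from B#3 the target pitch is F##2.

F##2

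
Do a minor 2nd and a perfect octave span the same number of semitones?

No

1 semitone (minor second) vs 12 semitones (perfect octave): not equal.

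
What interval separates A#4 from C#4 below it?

major sixth

Descending from A#4 to C#4 is the same interval as ascending C#4 to A#4.
C to A spans six letter names (C-D-E-F-G-A), so the interval is some kind of sixth.
Counting semitones, C#4→A#4 is 9, which is the major sixth.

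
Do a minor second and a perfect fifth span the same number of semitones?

No

A minor second spans 1 semitone; a perfect fifth spans 7 semitones. They differ by 6.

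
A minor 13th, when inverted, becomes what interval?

M3

First reduce the compound minor thirteenth to its simple form, a minor sixth.
Interval numbers invert to sum to nine: 6 + 3 = 9, so a sixth inverts to a third.
The quality also flips — minor becomes major — giving a major third.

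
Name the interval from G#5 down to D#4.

Descending from G#5 to D#4 is the same interval as ascending D#4 to G#5.
D to G spans four letter names (D-E-F-G), plus an octave — that makes it an eleventh of some quality.
Counting semitones, D#4→G#5 is 17, which is the perfect eleventh.
(Equivalently, a compound perfect fourth: a perfect fourth plus an octave.)

perfect eleventh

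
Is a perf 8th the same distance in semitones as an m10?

A perfect octave is 12 semitones but a minor tenth is 15 semitones — different sizes.

No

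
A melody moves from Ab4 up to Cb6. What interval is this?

A to C spans three letter names (A-B-C), plus an octave: a tenth.
Ab4 to Cb6 is 15 semitones, a half step short of the major tenth (16), so this is minor.
(Equivalently, a compound minor third: a minor third plus an octave.)

minor tenth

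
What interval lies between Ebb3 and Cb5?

major thirteenth

E to C spans six letter names (E-F-G-A-B-C), plus an octave — that makes it a thirteenth of some quality.
Ebb3 to Cb5 is 21 semitones, matching the major thirteenth exactly, so the quality is major.
(Equivalently, a compound major sixth: a major sixth plus an octave.)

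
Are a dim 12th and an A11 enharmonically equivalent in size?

A diminished twelfth spans 18 semitones, and an augmented eleventh also spans 18 semitones — they're enharmonic.

Yes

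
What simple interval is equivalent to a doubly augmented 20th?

doubly augmented 6th

Take out 2 octaves (14 from the number): 20 − 14 = 6.
So a doubly augmented twentieth is 2 octaves plus a doubly augmented sixth. The quality is unchanged.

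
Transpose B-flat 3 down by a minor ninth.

A 2

Two letters down from B (plus an octave) reaches A.
Moving 13 semitones down from Bb3 (the size of a minor ninth) reaches A2.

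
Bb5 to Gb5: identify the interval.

major 3rd

Descending from Bb5 to Gb5 is the same interval as ascending Gb5 to Bb5.
G to B spans three letter names (G-A-B), so the interval is some kind of third.
Counting semitones, Gb5→Bb5 is 4, which is the major third.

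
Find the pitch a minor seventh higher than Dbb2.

Cbb3

Counting seven letter names up from D lands on C.
Moving 10 semitones up from Dbb2 (the size of a minor seventh) reaches Cbb3.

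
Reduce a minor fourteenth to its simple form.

minor seventh

Take out an octave (7 from the number): 14 − 7 = 7.
So a minor fourteenth is an octave plus a minor seventh. The quality is unchanged.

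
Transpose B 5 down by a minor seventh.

C-sharp 5

The seventh takes the letter from B down to C.
A minor seventh spans 10 semitones, so from B5 the target pitch is C#5.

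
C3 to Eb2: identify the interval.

Descending from C3 to Eb2 is the same interval as ascending Eb2 to C3.
E to C spans six letter names (E-F-G-A-B-C) — that makes it a sixth of some quality.
The major sixth spans 9 semitones, and Eb2 to C3 is exactly 9 semitones — so this is a major sixth.

major sixth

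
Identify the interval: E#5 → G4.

augmented sixth

Descending from E#5 to G4 is the same interval as ascending G4 to E#5.
G to E spans six letter names (G-A-B-C-D-E): a sixth.
The major sixth is 9 semitones; here we have 10, one semitone wider: augmented.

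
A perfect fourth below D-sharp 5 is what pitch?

The fourth takes the letter from D down to A.
Moving 5 semitones down from D#5 (the size of a perfect fourth) reaches A#4.

A-sharp 4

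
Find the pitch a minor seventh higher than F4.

Eb5

The seventh takes the letter from F up to E.
A minor seventh spans 10 semitones, so from F4 the target pitch is Eb5.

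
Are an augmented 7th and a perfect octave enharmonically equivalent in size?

An augmented seventh = 12 semitones = a perfect octave; enharmonically equal.

Yes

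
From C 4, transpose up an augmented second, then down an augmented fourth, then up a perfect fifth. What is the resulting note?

An augmented second up from C4 is D#4.
An augmented fourth down from D#4 is A3.
A3 up a perfect fifth → E4 (7 semitones).

E 4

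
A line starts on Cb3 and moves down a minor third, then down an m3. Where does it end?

A minor third down from Cb3 is Ab2.
Ab2 down a minor third → F2 (3 semitones).

F2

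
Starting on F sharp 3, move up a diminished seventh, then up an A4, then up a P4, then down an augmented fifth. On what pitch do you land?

G flat 4

A diminished seventh up from F#3 is Eb4.
Up an augmented fourth from Eb4: A4 (6 semitones up).
A perfect fourth up from A4 is D5.
An augmented fifth down from D5 is Gb4.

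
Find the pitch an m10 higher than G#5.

B6

Counting three letter names plus an octave up from G lands on B.
Moving 15 semitones up from G#5 (the size of a minor tenth) reaches B6.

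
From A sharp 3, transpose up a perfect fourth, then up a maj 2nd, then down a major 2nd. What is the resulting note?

A#3 up a perfect fourth → D#4 (5 semitones).
A major second up from D#4 is E#4.
A major second down from E#4 is D#4.

D sharp 4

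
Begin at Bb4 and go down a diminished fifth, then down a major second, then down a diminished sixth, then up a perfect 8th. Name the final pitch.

A diminished fifth down from Bb4 is E4.
E4 down a major second → D4 (2 semitones).
D4 down a diminished sixth → F##3 (7 semitones).
Up a perfect octave from F##3: F##4 (12 semitones up).

F##4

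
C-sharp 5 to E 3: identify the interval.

Descending from C#5 to E3 is the same interval as ascending E3 to C#5.
E to C spans six letter names (E-F-G-A-B-C), plus an octave, so the interval is some kind of thirteenth.
The major thirteenth spans 21 semitones, and E3 to C#5 is exactly 21 semitones — so this is a major thirteenth.
(Equivalently, a compound major sixth: a major sixth plus an octave.)

major 13th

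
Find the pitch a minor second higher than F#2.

G2

Counting two letter names up from F lands on G.
Moving 1 semitone up from F#2 (the size of a minor second) reaches G2.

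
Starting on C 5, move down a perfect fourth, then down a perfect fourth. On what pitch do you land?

D 4

Down a perfect fourth from C5: G4 (5 semitones down).
Down a perfect fourth from G4: D4 (5 semitones down).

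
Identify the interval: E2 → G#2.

M3

E to G spans three letter names (E-F-G), so the interval is some kind of third.
The major third spans 4 semitones, and E2 to G#2 is exactly 4 semitones — so this is a major third.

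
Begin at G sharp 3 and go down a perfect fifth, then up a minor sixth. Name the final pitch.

A perfect fifth down from G#3 is C#3.
A minor sixth up from C#3 is A3.

A 3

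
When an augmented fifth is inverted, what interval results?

diminished fourth

Inverted interval numbers add to nine, so a fifth pairs with a fourth (5 + 4 = 9).
And augmented becomes diminished under inversion, so we get a diminished fourth.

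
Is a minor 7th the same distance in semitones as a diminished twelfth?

10 semitones (minor seventh) vs 18 semitones (diminished twelfth): not equal.

No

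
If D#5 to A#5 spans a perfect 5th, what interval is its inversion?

The rule of nine gives the new number: 9 − 5 = 4, so a fifth becomes a fourth.
The quality also flips — perfect stays perfect — giving a perfect fourth.

perfect 4th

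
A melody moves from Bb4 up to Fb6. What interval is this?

B to F spans five letter names (B-C-D-E-F), plus an octave, so the interval is some kind of twelfth.
A perfect twelfth would be 19 semitones; Bb4 to Fb6 is 18, one semitone narrower, so the interval is diminished.
(Equivalently, a compound diminished fifth: a diminished fifth plus an octave.)

diminished twelfth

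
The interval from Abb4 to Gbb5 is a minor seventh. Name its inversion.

The rule of nine gives the new number: 9 − 7 = 2, so a seventh becomes a second.
And minor becomes major under inversion, so we get a major second.

major second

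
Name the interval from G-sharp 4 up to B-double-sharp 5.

G to B spans three letter names (G-A-B), plus an octave, so the interval is some kind of tenth.
G#4 to B##5 spans 17 semitones — one semitone wider than the major tenth (16) — giving an augmented tenth.
(Equivalently, a compound augmented third: an augmented third plus an octave.)

augmented tenth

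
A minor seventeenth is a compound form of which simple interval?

Subtracting seven from the interval number removes an octave: 17 − 14 = 3.
Quality carries through unchanged, so the simple form is a minor third.

minor 3rd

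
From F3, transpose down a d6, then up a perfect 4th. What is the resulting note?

D#3

Down a diminished sixth from F3: A#2 (7 semitones down).
Up a perfect fourth from A#2: D#3 (5 semitones up).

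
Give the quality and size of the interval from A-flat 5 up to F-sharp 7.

A to F spans six letter names (A-B-C-D-E-F), plus an octave: a thirteenth.
A major thirteenth would be 21 semitones; Ab5 to F#7 is 22, one semitone wider, so the interval is augmented.
(Equivalently, a compound augmented sixth: an augmented sixth plus an octave.)

augmented 13th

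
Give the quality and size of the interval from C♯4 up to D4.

C to D spans two letter names (C-D) — that makes it a second of some quality.
At 1 semitone, C#4→D4 falls one short of a major second: minor.

minor second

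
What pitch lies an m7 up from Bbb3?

The seventh takes the letter from B up to A.
A minor seventh is 10 semitones; 10 semitones up from Bbb3 gives Abb4.

Abb4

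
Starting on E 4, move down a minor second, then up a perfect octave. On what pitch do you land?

A minor second down from E4 is D#4.
Up a perfect octave from D#4: D#5 (12 semitones up).

D sharp 5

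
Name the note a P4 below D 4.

A 3

Counting four letter names down from D lands on A.
A perfect fourth spans 5 semitones, so from D4 the target pitch is A3.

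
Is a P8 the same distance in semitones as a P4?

No

12 semitones (perfect octave) vs 5 semitones (perfect fourth): not equal.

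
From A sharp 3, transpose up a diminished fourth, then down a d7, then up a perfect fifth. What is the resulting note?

Up a diminished fourth from A#3: D4 (4 semitones up).
A diminished seventh down from D4 is E#3.
E#3 up a perfect fifth → B#3 (7 semitones).

B sharp 3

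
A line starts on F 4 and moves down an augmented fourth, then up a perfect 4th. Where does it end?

F flat 4

Down an augmented fourth from F4: Cb4 (6 semitones down).
A perfect fourth up from Cb4 is Fb4.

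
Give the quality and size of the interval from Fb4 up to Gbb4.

F to G spans two letter names (F-G): a second.
Fb4 to Gbb4 is 1 semitone, a half step short of the major second (2), so this is minor.

minor 2nd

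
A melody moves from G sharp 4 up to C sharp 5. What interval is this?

G to C spans four letter names (G-A-B-C): a fourth.
The perfect fourth spans 5 semitones, and G#4 to C#5 is exactly 5 semitones — so this is a perfect fourth.

perfect fourth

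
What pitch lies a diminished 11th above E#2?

Four letters up from E (plus an octave) reaches A.
Moving 16 semitones up from E#2 (the size of a diminished eleventh) reaches A3.

A3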